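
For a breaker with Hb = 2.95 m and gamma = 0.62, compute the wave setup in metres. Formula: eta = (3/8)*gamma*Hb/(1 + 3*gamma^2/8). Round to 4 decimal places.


eta = (3/8) * gamma * Hb / (1 + 3*gamma^2/8)
Numerator = (3/8) * 0.62 * 2.95 = 0.685875
Denominator = 1 + 3*0.62^2/8 = 1 + 0.144150 = 1.144150
eta = 0.685875 / 1.144150
eta = 0.5995 m

0.5995


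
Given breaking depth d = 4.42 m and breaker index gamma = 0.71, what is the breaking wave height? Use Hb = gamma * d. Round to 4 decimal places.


Hb = gamma * d
Hb = 0.71 * 4.42
Hb = 3.1382 m

3.1382


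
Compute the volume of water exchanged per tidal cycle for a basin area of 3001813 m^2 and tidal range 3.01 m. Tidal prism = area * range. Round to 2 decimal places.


Tidal prism = Area * Tidal range
P = 3001813 * 3.01
P = 9035457.13 m^3

9035457.13


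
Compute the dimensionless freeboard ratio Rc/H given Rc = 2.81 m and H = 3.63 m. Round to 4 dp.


Relative freeboard = Rc / H
= 2.81 / 3.63
= 0.7741

0.7741


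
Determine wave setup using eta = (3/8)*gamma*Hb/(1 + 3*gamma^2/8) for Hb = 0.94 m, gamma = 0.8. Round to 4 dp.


eta = (3/8) * gamma * Hb / (1 + 3*gamma^2/8)
Numerator = (3/8) * 0.8 * 0.94 = 0.282000
Denominator = 1 + 3*0.8^2/8 = 1 + 0.240000 = 1.240000
eta = 0.282000 / 1.240000
eta = 0.2274 m

0.2274


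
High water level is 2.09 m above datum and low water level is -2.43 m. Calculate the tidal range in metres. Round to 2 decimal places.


Tidal range = High water - Low water
Tidal range = 2.09 - (-2.43)
Tidal range = 4.52 m

4.52


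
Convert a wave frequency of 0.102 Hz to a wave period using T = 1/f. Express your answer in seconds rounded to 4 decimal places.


T = 1 / f
T = 1 / 0.102
T = 9.8039 s

9.8039


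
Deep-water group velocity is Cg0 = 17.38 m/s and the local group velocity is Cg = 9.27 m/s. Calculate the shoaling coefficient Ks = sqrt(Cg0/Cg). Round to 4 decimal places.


Ks = sqrt(Cg0 / Cg)
Ks = sqrt(17.38 / 9.27)
Ks = sqrt(1.8749)
Ks = 1.3693

1.3693


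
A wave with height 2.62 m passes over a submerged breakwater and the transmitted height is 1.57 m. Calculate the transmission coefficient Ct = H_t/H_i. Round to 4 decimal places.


Ct = H_t / H_i
Ct = 1.57 / 2.62
Ct = 0.5992

0.5992


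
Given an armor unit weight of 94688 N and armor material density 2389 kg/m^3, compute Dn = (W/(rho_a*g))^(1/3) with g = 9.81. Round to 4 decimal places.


V = W / (rho_a * g)
V = 94688 / (2389 * 9.81)
V = 94688 / 23436.09
V = 4.040264 m^3
Dn = V^(1/3) = 4.040264^(1/3)
Dn = 1.5927 m

1.5927


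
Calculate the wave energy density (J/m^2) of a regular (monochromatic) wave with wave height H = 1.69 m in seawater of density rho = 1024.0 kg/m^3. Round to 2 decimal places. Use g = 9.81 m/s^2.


E = (1/8) * rho * g * H^2
E = (1/8) * 1024.0 * 9.81 * 1.69^2
E = 0.125 * 1024.0 * 9.81 * 2.8561
E = 3586.35 J/m^2

3586.35


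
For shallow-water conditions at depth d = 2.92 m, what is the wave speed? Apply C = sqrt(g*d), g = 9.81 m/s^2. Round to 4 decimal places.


Using the shallow-water approximation:
C = sqrt(g * d) = sqrt(9.81 * 2.92)
C = sqrt(28.6452)
C = 5.3521 m/s

5.3521


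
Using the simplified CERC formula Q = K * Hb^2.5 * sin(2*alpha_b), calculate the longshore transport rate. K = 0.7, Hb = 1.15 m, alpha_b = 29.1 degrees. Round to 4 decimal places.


Q = K * Hb^2.5 * sin(2 * alpha_b)
Hb^2.5 = 1.15^2.5 = 1.418223
sin(2 * 29.1) = sin(58.2) = 0.849893
Q = 0.7 * 1.418223 * 0.849893
Q = 0.8437 m^3/s

0.8437


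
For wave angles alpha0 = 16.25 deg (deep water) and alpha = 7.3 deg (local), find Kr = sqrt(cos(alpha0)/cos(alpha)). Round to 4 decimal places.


Kr = sqrt(cos(alpha0) / cos(alpha))
cos(16.25) = 0.960050
cos(7.3) = 0.991894
Kr = sqrt(0.960050 / 0.991894)
Kr = sqrt(0.967895)
Kr = 0.9838

0.9838


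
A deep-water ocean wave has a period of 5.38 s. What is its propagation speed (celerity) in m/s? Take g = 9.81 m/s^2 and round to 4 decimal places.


We use the deep-water celerity formula:
C = g * T / (2 * pi)
C = 9.81 * 5.38 / (2 * 3.14159...)
C = 52.777800 / 6.283185
C = 8.3998 m/s

8.3998


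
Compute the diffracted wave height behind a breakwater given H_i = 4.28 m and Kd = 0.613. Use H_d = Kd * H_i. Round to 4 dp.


H_d = Kd * H_i
H_d = 0.613 * 4.28
H_d = 2.6236 m

2.6236


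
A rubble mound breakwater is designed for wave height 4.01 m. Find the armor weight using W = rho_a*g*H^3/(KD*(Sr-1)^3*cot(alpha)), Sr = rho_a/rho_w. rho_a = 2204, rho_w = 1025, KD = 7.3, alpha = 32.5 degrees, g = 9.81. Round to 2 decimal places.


Sr = rho_a / rho_w = 2204 / 1025 = 2.150244
(Sr - 1) = 1.150244
(Sr - 1)^3 = 1.521843
cot(32.5) = 1 / tan(32.5) = 1 / 0.637070 = 1.569686
Numerator = 2204 * 9.81 * 4.01^3 = 1394163.5223
Denominator = 7.3 * 1.521843 * 1.569686 = 17.438348
W = 1394163.5223 / 17.438348
W = 79948.14 N

79948.14


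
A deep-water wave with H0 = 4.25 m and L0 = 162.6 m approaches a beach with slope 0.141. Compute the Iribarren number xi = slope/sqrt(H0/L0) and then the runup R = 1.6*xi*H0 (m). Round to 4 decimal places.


xi = slope / sqrt(H0/L0)
H0/L0 = 4.25/162.6 = 0.026138
sqrt(0.026138) = 0.161672
xi = 0.141 / 0.161672 = 0.872137
R = 1.6 * xi * H0 = 1.6 * 0.872137 * 4.25
R = 5.9305 m

5.9305


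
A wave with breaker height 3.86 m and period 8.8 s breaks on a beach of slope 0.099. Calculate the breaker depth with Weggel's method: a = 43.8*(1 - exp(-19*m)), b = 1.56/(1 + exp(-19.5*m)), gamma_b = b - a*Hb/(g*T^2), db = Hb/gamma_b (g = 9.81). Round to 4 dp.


a = 43.8 * (1 - exp(-19 * m))
exp(-19 * 0.099) = exp(-1.8810) = 0.152438
a = 43.8 * (1 - 0.152438) = 37.123233
b = 1.56 / (1 + exp(-19.5 * m))
exp(-19.5 * 0.099) = exp(-1.9305) = 0.145076
b = 1.56 / (1 + 0.145076) = 1.362355
Hb / (g * T^2) = 3.86 / (9.81 * 8.8^2) = 3.86 / 759.6864 = 0.00508104
gamma_b = b - a * Hb/(g*T^2) = 1.362355 - 37.123233 * 0.00508104 = 1.173731
db = Hb / gamma_b = 3.86 / 1.173731
db = 3.2887 m

3.2887


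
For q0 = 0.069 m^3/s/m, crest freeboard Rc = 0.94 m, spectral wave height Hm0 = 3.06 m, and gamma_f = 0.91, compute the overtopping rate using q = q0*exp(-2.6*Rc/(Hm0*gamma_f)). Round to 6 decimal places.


q = q0 * exp(-2.6 * Rc / (Hm0 * gamma_f))
Exponent = -2.6 * 0.94 / (3.06 * 0.91)
= -2.6 * 0.94 / 2.7846
= -0.877684
exp(-0.877684) = 0.415744
q = 0.069 * 0.415744
q = 0.028686 m^3/s/m

0.028686


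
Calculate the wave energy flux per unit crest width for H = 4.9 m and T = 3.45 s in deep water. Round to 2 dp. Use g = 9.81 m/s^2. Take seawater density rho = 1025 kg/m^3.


P = rho * g^2 * H^2 * T / (32 * pi)
P = 1025 * 9.81^2 * 4.9^2 * 3.45 / (32 * pi)
P = 1025 * 96.2361 * 24.0100 * 3.45 / 100.53096
P = 81278.05 W/m

81278.05


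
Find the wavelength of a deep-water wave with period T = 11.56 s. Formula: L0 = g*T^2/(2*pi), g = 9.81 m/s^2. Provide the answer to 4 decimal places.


L0 = g * T^2 / (2 * pi)
L0 = 9.81 * 11.56^2 / (2 * pi)
L0 = 9.81 * 133.6336 / 6.28319
L0 = 1310.9456 / 6.28319
L0 = 208.6435 m

208.6435


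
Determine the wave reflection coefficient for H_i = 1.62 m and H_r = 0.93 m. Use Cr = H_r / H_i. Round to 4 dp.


Cr = H_r / H_i
Cr = 0.93 / 1.62
Cr = 0.5741

0.5741


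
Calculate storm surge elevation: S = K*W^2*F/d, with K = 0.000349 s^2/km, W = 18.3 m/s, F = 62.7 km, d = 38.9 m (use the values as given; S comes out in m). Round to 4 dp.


S = K * W^2 * F / d
W^2 = 18.3^2 = 334.89
S = 0.000349 * 334.89 * 62.7 / 38.9
Numerator = 0.000349 * 334.89 * 62.7 = 7.328163
S = 7.328163 / 38.9 = 0.1884 m

0.1884


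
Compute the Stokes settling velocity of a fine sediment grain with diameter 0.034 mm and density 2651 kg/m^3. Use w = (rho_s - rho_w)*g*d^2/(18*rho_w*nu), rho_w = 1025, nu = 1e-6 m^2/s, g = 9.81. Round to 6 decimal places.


w = (rho_s - rho_w) * g * d^2 / (18 * rho_w * nu)
d = 0.034 mm = 0.000034 m
rho_s - rho_w = 2651 - 1025 = 1626
Numerator = 1626 * 9.81 * (0.000034)^2 = 0.000018439425
Denominator = 18 * 1025 * 1e-6 = 0.018450
w = 0.000999 m/s

0.000999


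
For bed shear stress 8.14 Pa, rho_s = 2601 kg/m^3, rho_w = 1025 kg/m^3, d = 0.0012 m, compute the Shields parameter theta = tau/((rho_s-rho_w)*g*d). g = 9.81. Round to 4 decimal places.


theta = tau / ((rho_s - rho_w) * g * d)
rho_s - rho_w = 2601 - 1025 = 1576
Denominator = 1576 * 9.81 * 0.0012 = 18.552672
theta = 8.14 / 18.552672
theta = 0.4388

0.4388


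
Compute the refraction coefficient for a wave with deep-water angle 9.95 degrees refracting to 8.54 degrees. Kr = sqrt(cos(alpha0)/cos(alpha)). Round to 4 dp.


Kr = sqrt(cos(alpha0) / cos(alpha))
cos(9.95) = 0.984959
cos(8.54) = 0.988912
Kr = sqrt(0.984959 / 0.988912)
Kr = sqrt(0.996002)
Kr = 0.9980

0.9980


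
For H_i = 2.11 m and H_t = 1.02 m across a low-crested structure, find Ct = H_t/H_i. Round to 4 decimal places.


Ct = H_t / H_i
Ct = 1.02 / 2.11
Ct = 0.4834

0.4834


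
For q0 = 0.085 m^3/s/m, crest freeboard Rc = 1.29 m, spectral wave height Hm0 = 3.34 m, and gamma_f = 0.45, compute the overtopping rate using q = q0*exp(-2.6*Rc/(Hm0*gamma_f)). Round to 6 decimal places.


q = q0 * exp(-2.6 * Rc / (Hm0 * gamma_f))
Exponent = -2.6 * 1.29 / (3.34 * 0.45)
= -2.6 * 1.29 / 1.5030
= -2.231537
exp(-2.231537) = 0.107363
q = 0.085 * 0.107363
q = 0.009126 m^3/s/m

0.009126


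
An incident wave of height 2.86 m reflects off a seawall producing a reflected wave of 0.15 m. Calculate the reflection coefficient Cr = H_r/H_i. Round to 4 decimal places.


Cr = H_r / H_i
Cr = 0.15 / 2.86
Cr = 0.0524

0.0524


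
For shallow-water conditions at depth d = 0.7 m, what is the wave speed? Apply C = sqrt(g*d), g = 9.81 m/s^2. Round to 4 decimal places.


Using the shallow-water approximation:
C = sqrt(g * d) = sqrt(9.81 * 0.7)
C = sqrt(6.8670)
C = 2.6205 m/s

2.6205


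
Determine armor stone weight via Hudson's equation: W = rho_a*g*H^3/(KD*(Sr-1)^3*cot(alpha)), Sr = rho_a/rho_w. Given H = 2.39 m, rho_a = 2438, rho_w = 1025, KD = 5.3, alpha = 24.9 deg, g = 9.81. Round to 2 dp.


Sr = rho_a / rho_w = 2438 / 1025 = 2.378537
(Sr - 1) = 1.378537
(Sr - 1)^3 = 2.619720
cot(24.9) = 1 / tan(24.9) = 1 / 0.464185 = 2.154316
Numerator = 2438 * 9.81 * 2.39^3 = 326509.9433
Denominator = 5.3 * 2.619720 * 2.154316 = 29.911630
W = 326509.9433 / 29.911630
W = 10915.82 N

10915.82


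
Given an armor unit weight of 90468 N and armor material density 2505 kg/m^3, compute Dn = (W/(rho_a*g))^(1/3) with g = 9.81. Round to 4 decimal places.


V = W / (rho_a * g)
V = 90468 / (2505 * 9.81)
V = 90468 / 24574.05
V = 3.681444 m^3
Dn = V^(1/3) = 3.681444^(1/3)
Dn = 1.5441 m

1.5441


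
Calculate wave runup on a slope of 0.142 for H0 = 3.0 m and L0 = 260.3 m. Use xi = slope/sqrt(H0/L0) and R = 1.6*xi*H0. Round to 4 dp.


xi = slope / sqrt(H0/L0)
H0/L0 = 3.0/260.3 = 0.011525
sqrt(0.011525) = 0.107355
xi = 0.142 / 0.107355 = 1.322710
R = 1.6 * xi * H0 = 1.6 * 1.322710 * 3.0
R = 6.3490 m

6.3490


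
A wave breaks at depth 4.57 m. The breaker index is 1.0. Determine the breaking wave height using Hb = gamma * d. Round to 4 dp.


Hb = gamma * d
Hb = 1.0 * 4.57
Hb = 4.5700 m

4.5700


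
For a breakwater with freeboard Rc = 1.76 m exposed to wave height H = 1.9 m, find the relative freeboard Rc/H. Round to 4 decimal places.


Relative freeboard = Rc / H
= 1.76 / 1.9
= 0.9263

0.9263


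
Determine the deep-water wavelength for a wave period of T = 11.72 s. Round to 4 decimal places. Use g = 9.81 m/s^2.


L0 = g * T^2 / (2 * pi)
L0 = 9.81 * 11.72^2 / (2 * pi)
L0 = 9.81 * 137.3584 / 6.28319
L0 = 1347.4859 / 6.28319
L0 = 214.4590 m

214.4590


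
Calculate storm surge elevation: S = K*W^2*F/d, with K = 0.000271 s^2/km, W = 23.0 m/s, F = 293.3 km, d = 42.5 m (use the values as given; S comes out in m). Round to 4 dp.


S = K * W^2 * F / d
W^2 = 23.0^2 = 529.00
S = 0.000271 * 529.00 * 293.3 / 42.5
Numerator = 0.000271 * 529.00 * 293.3 = 42.047195
S = 42.047195 / 42.5 = 0.9893 m

0.9893


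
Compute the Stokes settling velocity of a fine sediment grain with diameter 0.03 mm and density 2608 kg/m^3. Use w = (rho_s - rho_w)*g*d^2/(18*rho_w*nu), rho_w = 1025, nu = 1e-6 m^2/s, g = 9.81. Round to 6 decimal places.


w = (rho_s - rho_w) * g * d^2 / (18 * rho_w * nu)
d = 0.03 mm = 0.000030 m
rho_s - rho_w = 2608 - 1025 = 1583
Numerator = 1583 * 9.81 * (0.000030)^2 = 0.000013976307
Denominator = 18 * 1025 * 1e-6 = 0.018450
w = 0.000758 m/s

0.000758


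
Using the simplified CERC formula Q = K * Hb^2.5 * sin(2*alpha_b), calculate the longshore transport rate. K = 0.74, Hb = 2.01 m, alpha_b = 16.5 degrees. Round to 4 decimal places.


Q = K * Hb^2.5 * sin(2 * alpha_b)
Hb^2.5 = 2.01^2.5 = 5.727830
sin(2 * 16.5) = sin(33.0) = 0.544639
Q = 0.74 * 5.727830 * 0.544639
Q = 2.3085 m^3/s

2.3085


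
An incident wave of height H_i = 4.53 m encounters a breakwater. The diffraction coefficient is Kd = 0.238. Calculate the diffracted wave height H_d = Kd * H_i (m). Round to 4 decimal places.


H_d = Kd * H_i
H_d = 0.238 * 4.53
H_d = 1.0781 m

1.0781


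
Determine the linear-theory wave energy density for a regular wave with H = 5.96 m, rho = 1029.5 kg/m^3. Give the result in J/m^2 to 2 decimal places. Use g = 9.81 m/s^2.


E = (1/8) * rho * g * H^2
E = (1/8) * 1029.5 * 9.81 * 5.96^2
E = 0.125 * 1029.5 * 9.81 * 35.5216
E = 44843.33 J/m^2

44843.33


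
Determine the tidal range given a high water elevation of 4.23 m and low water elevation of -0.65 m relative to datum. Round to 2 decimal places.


Tidal range = High water - Low water
Tidal range = 4.23 - (-0.65)
Tidal range = 4.88 m

4.88


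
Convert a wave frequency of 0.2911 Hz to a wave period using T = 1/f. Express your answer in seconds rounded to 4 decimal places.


T = 1 / f
T = 1 / 0.2911
T = 3.4352 s

3.4352


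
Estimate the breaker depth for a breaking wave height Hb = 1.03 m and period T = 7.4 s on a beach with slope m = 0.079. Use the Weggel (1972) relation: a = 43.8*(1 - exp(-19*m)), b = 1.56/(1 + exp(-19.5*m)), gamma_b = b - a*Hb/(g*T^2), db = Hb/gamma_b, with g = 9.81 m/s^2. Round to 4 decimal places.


a = 43.8 * (1 - exp(-19 * m))
exp(-19 * 0.079) = exp(-1.5010) = 0.222907
a = 43.8 * (1 - 0.222907) = 34.036667
b = 1.56 / (1 + exp(-19.5 * m))
exp(-19.5 * 0.079) = exp(-1.5405) = 0.214274
b = 1.56 / (1 + 0.214274) = 1.284718
Hb / (g * T^2) = 1.03 / (9.81 * 7.4^2) = 1.03 / 537.1956 = 0.00191736
gamma_b = b - a * Hb/(g*T^2) = 1.284718 - 34.036667 * 0.00191736 = 1.219458
db = Hb / gamma_b = 1.03 / 1.219458
db = 0.8446 m

0.8446


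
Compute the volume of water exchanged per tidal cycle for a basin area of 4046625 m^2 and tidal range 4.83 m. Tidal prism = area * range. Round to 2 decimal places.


Tidal prism = Area * Tidal range
P = 4046625 * 4.83
P = 19545198.75 m^3

19545198.75


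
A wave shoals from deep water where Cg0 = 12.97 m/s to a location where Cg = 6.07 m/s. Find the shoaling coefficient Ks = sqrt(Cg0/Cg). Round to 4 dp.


Ks = sqrt(Cg0 / Cg)
Ks = sqrt(12.97 / 6.07)
Ks = sqrt(2.1367)
Ks = 1.4618

1.4618


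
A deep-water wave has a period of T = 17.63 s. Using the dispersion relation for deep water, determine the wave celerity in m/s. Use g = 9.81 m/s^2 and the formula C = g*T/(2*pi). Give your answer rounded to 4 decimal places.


We use the deep-water celerity formula:
C = g * T / (2 * pi)
C = 9.81 * 17.63 / (2 * 3.14159...)
C = 172.950300 / 6.283185
C = 27.5259 m/s

27.5259


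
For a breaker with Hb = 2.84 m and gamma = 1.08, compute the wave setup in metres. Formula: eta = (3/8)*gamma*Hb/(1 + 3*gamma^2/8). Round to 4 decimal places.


eta = (3/8) * gamma * Hb / (1 + 3*gamma^2/8)
Numerator = (3/8) * 1.08 * 2.84 = 1.150200
Denominator = 1 + 3*1.08^2/8 = 1 + 0.437400 = 1.437400
eta = 1.150200 / 1.437400
eta = 0.8002 m

0.8002


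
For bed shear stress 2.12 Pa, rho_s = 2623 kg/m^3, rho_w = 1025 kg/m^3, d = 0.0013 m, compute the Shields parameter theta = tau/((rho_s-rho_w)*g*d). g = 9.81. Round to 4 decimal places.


theta = tau / ((rho_s - rho_w) * g * d)
rho_s - rho_w = 2623 - 1025 = 1598
Denominator = 1598 * 9.81 * 0.0013 = 20.379294
theta = 2.12 / 20.379294
theta = 0.1040

0.1040


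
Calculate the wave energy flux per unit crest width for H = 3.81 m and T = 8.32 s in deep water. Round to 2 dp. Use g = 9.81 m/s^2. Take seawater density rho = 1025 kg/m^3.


P = rho * g^2 * H^2 * T / (32 * pi)
P = 1025 * 9.81^2 * 3.81^2 * 8.32 / (32 * pi)
P = 1025 * 96.2361 * 14.5161 * 8.32 / 100.53096
P = 118504.63 W/m

118504.63


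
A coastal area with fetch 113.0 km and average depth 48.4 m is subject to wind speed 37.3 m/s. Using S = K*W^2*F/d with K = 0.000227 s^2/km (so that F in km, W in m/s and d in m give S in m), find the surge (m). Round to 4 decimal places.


S = K * W^2 * F / d
W^2 = 37.3^2 = 1391.29
S = 0.000227 * 1391.29 * 113.0 / 48.4
Numerator = 0.000227 * 1391.29 * 113.0 = 35.687980
S = 35.687980 / 48.4 = 0.7374 m

0.7374


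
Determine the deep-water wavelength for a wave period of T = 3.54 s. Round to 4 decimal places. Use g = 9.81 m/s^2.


L0 = g * T^2 / (2 * pi)
L0 = 9.81 * 3.54^2 / (2 * pi)
L0 = 9.81 * 12.5316 / 6.28319
L0 = 122.9350 / 6.28319
L0 = 19.5657 m

19.5657


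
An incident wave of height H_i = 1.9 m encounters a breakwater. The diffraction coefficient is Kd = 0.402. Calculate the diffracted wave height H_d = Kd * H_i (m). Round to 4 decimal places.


H_d = Kd * H_i
H_d = 0.402 * 1.9
H_d = 0.7638 m

0.7638


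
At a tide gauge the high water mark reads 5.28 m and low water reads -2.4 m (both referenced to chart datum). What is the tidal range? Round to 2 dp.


Tidal range = High water - Low water
Tidal range = 5.28 - (-2.4)
Tidal range = 7.68 m

7.68


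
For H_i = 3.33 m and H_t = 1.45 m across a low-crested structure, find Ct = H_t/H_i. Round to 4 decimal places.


Ct = H_t / H_i
Ct = 1.45 / 3.33
Ct = 0.4354

0.4354


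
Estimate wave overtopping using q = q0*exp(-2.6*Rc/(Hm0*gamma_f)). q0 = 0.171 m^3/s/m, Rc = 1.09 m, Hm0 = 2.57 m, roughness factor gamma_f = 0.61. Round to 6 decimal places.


q = q0 * exp(-2.6 * Rc / (Hm0 * gamma_f))
Exponent = -2.6 * 1.09 / (2.57 * 0.61)
= -2.6 * 1.09 / 1.5677
= -1.807744
exp(-1.807744) = 0.164024
q = 0.171 * 0.164024
q = 0.028048 m^3/s/m

0.028048


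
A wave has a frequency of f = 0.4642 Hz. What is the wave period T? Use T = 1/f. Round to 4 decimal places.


T = 1 / f
T = 1 / 0.4642
T = 2.1542 s

2.1542


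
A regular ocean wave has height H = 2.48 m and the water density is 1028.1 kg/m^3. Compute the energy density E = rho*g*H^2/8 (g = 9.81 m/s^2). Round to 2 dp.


E = (1/8) * rho * g * H^2
E = (1/8) * 1028.1 * 9.81 * 2.48^2
E = 0.125 * 1028.1 * 9.81 * 6.1504
E = 7753.86 J/m^2

7753.86


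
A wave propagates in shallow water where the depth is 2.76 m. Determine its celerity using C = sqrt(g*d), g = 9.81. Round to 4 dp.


Using the shallow-water approximation:
C = sqrt(g * d) = sqrt(9.81 * 2.76)
C = sqrt(27.0756)
C = 5.2034 m/s

5.2034


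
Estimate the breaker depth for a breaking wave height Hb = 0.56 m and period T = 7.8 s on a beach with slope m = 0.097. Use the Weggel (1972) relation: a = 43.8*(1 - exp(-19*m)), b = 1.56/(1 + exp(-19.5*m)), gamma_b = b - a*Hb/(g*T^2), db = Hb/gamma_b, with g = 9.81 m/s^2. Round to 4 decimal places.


a = 43.8 * (1 - exp(-19 * m))
exp(-19 * 0.097) = exp(-1.8430) = 0.158342
a = 43.8 * (1 - 0.158342) = 36.864634
b = 1.56 / (1 + exp(-19.5 * m))
exp(-19.5 * 0.097) = exp(-1.8915) = 0.150845
b = 1.56 / (1 + 0.150845) = 1.355525
Hb / (g * T^2) = 0.56 / (9.81 * 7.8^2) = 0.56 / 596.8404 = 0.00093827
gamma_b = b - a * Hb/(g*T^2) = 1.355525 - 36.864634 * 0.00093827 = 1.320936
db = Hb / gamma_b = 0.56 / 1.320936
db = 0.4239 m

0.4239


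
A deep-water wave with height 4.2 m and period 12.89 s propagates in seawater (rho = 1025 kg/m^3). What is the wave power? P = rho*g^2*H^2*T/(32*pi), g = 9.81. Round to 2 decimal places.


P = rho * g^2 * H^2 * T / (32 * pi)
P = 1025 * 9.81^2 * 4.2^2 * 12.89 / (32 * pi)
P = 1025 * 96.2361 * 17.6400 * 12.89 / 100.53096
P = 223107.17 W/m

223107.17


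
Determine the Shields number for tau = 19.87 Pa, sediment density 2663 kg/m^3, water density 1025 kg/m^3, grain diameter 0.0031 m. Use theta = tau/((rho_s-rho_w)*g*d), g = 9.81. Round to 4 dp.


theta = tau / ((rho_s - rho_w) * g * d)
rho_s - rho_w = 2663 - 1025 = 1638
Denominator = 1638 * 9.81 * 0.0031 = 49.813218
theta = 19.87 / 49.813218
theta = 0.3989

0.3989


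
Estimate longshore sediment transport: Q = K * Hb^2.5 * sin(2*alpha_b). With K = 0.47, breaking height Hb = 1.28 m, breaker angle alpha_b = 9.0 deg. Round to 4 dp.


Q = K * Hb^2.5 * sin(2 * alpha_b)
Hb^2.5 = 1.28^2.5 = 1.853638
sin(2 * 9.0) = sin(18.0) = 0.309017
Q = 0.47 * 1.853638 * 0.309017
Q = 0.2692 m^3/s

0.2692


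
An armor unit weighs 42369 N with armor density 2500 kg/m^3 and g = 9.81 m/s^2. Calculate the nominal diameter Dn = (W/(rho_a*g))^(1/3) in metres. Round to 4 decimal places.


V = W / (rho_a * g)
V = 42369 / (2500 * 9.81)
V = 42369 / 24525.00
V = 1.727584 m^3
Dn = V^(1/3) = 1.727584^(1/3)
Dn = 1.1999 m

1.1999


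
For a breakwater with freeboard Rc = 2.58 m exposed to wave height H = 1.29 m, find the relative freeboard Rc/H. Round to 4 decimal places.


Relative freeboard = Rc / H
= 2.58 / 1.29
= 2.0000

2.0000


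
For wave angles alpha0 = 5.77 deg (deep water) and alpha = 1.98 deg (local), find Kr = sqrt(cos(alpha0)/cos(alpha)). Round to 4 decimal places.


Kr = sqrt(cos(alpha0) / cos(alpha))
cos(5.77) = 0.994933
cos(1.98) = 0.999403
Kr = sqrt(0.994933 / 0.999403)
Kr = sqrt(0.995528)
Kr = 0.9978

0.9978


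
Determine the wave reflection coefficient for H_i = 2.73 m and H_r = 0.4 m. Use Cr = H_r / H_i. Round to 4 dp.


Cr = H_r / H_i
Cr = 0.4 / 2.73
Cr = 0.1465

0.1465


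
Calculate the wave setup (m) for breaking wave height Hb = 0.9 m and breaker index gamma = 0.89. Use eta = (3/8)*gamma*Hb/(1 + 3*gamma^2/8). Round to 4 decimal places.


eta = (3/8) * gamma * Hb / (1 + 3*gamma^2/8)
Numerator = (3/8) * 0.89 * 0.9 = 0.300375
Denominator = 1 + 3*0.89^2/8 = 1 + 0.297038 = 1.297038
eta = 0.300375 / 1.297038
eta = 0.2316 m

0.2316


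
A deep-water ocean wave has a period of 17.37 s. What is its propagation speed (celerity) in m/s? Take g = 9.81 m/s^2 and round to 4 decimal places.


We use the deep-water celerity formula:
C = g * T / (2 * pi)
C = 9.81 * 17.37 / (2 * 3.14159...)
C = 170.399700 / 6.283185
C = 27.1200 m/s

27.1200


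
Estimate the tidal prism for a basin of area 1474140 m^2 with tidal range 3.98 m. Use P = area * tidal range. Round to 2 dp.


Tidal prism = Area * Tidal range
P = 1474140 * 3.98
P = 5867077.20 m^3

5867077.20


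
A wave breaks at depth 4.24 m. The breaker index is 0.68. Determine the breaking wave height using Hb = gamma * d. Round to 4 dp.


Hb = gamma * d
Hb = 0.68 * 4.24
Hb = 2.8832 m

2.8832


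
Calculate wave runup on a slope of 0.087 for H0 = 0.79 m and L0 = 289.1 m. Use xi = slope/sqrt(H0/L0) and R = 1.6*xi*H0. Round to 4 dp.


xi = slope / sqrt(H0/L0)
H0/L0 = 0.79/289.1 = 0.002733
sqrt(0.002733) = 0.052274
xi = 0.087 / 0.052274 = 1.664293
R = 1.6 * xi * H0 = 1.6 * 1.664293 * 0.79
R = 2.1037 m

2.1037


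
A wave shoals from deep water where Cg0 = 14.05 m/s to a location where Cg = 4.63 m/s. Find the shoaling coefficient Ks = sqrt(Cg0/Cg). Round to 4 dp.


Ks = sqrt(Cg0 / Cg)
Ks = sqrt(14.05 / 4.63)
Ks = sqrt(3.0346)
Ks = 1.7420

1.7420


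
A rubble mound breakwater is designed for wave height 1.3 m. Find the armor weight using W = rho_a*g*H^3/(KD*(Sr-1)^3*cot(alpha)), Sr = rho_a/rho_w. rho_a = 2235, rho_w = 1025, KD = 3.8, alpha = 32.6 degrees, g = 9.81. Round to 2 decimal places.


Sr = rho_a / rho_w = 2235 / 1025 = 2.180488
(Sr - 1) = 1.180488
(Sr - 1)^3 = 1.645071
cot(32.6) = 1 / tan(32.6) = 1 / 0.639527 = 1.563656
Numerator = 2235 * 9.81 * 1.3^3 = 48169.9940
Denominator = 3.8 * 1.645071 * 1.563656 = 9.774835
W = 48169.9940 / 9.774835
W = 4927.96 N

4927.96


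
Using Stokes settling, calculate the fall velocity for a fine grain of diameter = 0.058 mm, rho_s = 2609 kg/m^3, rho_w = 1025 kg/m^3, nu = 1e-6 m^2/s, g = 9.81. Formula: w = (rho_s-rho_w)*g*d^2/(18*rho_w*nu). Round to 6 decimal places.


w = (rho_s - rho_w) * g * d^2 / (18 * rho_w * nu)
d = 0.058 mm = 0.000058 m
rho_s - rho_w = 2609 - 1025 = 1584
Numerator = 1584 * 9.81 * (0.000058)^2 = 0.000052273331
Denominator = 18 * 1025 * 1e-6 = 0.018450
w = 0.002833 m/s

0.002833


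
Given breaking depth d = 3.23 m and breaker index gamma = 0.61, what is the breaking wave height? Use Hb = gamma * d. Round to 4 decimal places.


Hb = gamma * d
Hb = 0.61 * 3.23
Hb = 1.9703 m

1.9703


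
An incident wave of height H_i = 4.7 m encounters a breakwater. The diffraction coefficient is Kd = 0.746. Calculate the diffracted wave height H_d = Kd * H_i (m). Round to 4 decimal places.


H_d = Kd * H_i
H_d = 0.746 * 4.7
H_d = 3.5062 m

3.5062


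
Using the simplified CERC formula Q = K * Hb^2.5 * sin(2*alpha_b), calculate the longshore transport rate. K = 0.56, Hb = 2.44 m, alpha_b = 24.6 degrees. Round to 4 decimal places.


Q = K * Hb^2.5 * sin(2 * alpha_b)
Hb^2.5 = 2.44^2.5 = 9.299820
sin(2 * 24.6) = sin(49.2) = 0.756995
Q = 0.56 * 9.299820 * 0.756995
Q = 3.9424 m^3/s

3.9424


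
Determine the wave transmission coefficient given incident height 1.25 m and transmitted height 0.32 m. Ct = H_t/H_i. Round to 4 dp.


Ct = H_t / H_i
Ct = 0.32 / 1.25
Ct = 0.2560

0.2560


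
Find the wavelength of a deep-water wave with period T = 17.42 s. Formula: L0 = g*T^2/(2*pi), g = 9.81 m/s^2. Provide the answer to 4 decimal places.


L0 = g * T^2 / (2 * pi)
L0 = 9.81 * 17.42^2 / (2 * pi)
L0 = 9.81 * 303.4564 / 6.28319
L0 = 2976.9073 / 6.28319
L0 = 473.7895 m

473.7895


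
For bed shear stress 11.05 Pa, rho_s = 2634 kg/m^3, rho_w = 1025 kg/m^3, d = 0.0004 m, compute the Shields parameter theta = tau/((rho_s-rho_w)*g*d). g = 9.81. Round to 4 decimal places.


theta = tau / ((rho_s - rho_w) * g * d)
rho_s - rho_w = 2634 - 1025 = 1609
Denominator = 1609 * 9.81 * 0.0004 = 6.313716
theta = 11.05 / 6.313716
theta = 1.7502

1.7502


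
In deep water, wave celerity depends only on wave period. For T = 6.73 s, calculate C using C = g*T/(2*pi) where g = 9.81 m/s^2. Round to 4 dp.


We use the deep-water celerity formula:
C = g * T / (2 * pi)
C = 9.81 * 6.73 / (2 * 3.14159...)
C = 66.021300 / 6.283185
C = 10.5076 m/s

10.5076


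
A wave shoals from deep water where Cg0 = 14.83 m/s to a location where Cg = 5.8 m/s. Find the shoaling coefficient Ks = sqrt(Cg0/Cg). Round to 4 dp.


Ks = sqrt(Cg0 / Cg)
Ks = sqrt(14.83 / 5.8)
Ks = sqrt(2.5569)
Ks = 1.5990

1.5990


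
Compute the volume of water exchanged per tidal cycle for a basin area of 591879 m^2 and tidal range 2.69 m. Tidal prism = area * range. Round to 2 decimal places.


Tidal prism = Area * Tidal range
P = 591879 * 2.69
P = 1592154.51 m^3

1592154.51


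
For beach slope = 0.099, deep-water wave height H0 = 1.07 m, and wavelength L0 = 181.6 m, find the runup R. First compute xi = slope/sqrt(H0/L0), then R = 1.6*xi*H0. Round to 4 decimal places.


xi = slope / sqrt(H0/L0)
H0/L0 = 1.07/181.6 = 0.005892
sqrt(0.005892) = 0.076760
xi = 0.099 / 0.076760 = 1.289737
R = 1.6 * xi * H0 = 1.6 * 1.289737 * 1.07
R = 2.2080 m

2.2080


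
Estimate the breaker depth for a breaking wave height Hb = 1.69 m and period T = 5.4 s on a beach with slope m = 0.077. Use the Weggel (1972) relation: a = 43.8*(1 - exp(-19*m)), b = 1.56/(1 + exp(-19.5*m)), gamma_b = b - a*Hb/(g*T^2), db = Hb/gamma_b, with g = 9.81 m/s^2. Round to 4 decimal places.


a = 43.8 * (1 - exp(-19 * m))
exp(-19 * 0.077) = exp(-1.4630) = 0.231541
a = 43.8 * (1 - 0.231541) = 33.658521
b = 1.56 / (1 + exp(-19.5 * m))
exp(-19.5 * 0.077) = exp(-1.5015) = 0.222796
b = 1.56 / (1 + 0.222796) = 1.275765
Hb / (g * T^2) = 1.69 / (9.81 * 5.4^2) = 1.69 / 286.0596 = 0.00590786
gamma_b = b - a * Hb/(g*T^2) = 1.275765 - 33.658521 * 0.00590786 = 1.076915
db = Hb / gamma_b = 1.69 / 1.076915
db = 1.5693 m

1.5693


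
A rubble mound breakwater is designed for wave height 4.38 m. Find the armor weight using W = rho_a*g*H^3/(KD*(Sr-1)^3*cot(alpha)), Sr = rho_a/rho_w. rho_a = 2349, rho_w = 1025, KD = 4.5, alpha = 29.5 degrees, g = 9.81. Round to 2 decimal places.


Sr = rho_a / rho_w = 2349 / 1025 = 2.291707
(Sr - 1) = 1.291707
(Sr - 1)^3 = 2.155224
cot(29.5) = 1 / tan(29.5) = 1 / 0.565773 = 1.767494
Numerator = 2349 * 9.81 * 4.38^3 = 1936307.6250
Denominator = 4.5 * 2.155224 * 1.767494 = 17.142053
W = 1936307.6250 / 17.142053
W = 112956.58 N

112956.58


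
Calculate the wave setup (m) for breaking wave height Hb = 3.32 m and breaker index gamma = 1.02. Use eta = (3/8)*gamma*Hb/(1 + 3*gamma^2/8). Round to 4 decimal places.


eta = (3/8) * gamma * Hb / (1 + 3*gamma^2/8)
Numerator = (3/8) * 1.02 * 3.32 = 1.269900
Denominator = 1 + 3*1.02^2/8 = 1 + 0.390150 = 1.390150
eta = 1.269900 / 1.390150
eta = 0.9135 m

0.9135


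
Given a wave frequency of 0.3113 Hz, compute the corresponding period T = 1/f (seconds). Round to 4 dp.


T = 1 / f
T = 1 / 0.3113
T = 3.2123 s

3.2123


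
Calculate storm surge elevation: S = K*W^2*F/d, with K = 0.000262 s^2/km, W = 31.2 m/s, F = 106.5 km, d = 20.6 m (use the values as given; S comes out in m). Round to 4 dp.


S = K * W^2 * F / d
W^2 = 31.2^2 = 973.44
S = 0.000262 * 973.44 * 106.5 / 20.6
Numerator = 0.000262 * 973.44 * 106.5 = 27.161896
S = 27.161896 / 20.6 = 1.3185 m

1.3185


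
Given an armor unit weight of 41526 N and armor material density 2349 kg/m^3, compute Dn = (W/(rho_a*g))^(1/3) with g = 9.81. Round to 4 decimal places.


V = W / (rho_a * g)
V = 41526 / (2349 * 9.81)
V = 41526 / 23043.69
V = 1.802055 m^3
Dn = V^(1/3) = 1.802055^(1/3)
Dn = 1.2169 m

1.2169


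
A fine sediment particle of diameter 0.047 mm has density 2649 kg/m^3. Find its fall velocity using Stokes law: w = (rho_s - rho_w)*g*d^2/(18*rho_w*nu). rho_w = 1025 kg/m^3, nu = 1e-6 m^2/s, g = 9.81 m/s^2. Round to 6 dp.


w = (rho_s - rho_w) * g * d^2 / (18 * rho_w * nu)
d = 0.047 mm = 0.000047 m
rho_s - rho_w = 2649 - 1025 = 1624
Numerator = 1624 * 9.81 * (0.000047)^2 = 0.000035192551
Denominator = 18 * 1025 * 1e-6 = 0.018450
w = 0.001907 m/s

0.001907


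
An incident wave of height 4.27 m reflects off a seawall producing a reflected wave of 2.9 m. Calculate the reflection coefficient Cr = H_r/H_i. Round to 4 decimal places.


Cr = H_r / H_i
Cr = 2.9 / 4.27
Cr = 0.6792

0.6792


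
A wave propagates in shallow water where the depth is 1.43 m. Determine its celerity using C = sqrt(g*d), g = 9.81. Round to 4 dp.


Using the shallow-water approximation:
C = sqrt(g * d) = sqrt(9.81 * 1.43)
C = sqrt(14.0283)
C = 3.7454 m/s

3.7454


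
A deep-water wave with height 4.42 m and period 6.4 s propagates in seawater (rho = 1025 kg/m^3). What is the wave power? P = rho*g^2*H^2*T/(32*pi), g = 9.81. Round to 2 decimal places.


P = rho * g^2 * H^2 * T / (32 * pi)
P = 1025 * 9.81^2 * 4.42^2 * 6.4 / (32 * pi)
P = 1025 * 96.2361 * 19.5364 * 6.4 / 100.53096
P = 122683.61 W/m

122683.61


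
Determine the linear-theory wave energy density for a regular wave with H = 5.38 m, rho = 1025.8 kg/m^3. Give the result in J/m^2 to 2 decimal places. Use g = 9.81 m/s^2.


E = (1/8) * rho * g * H^2
E = (1/8) * 1025.8 * 9.81 * 5.38^2
E = 0.125 * 1025.8 * 9.81 * 28.9444
E = 36408.79 J/m^2

36408.79


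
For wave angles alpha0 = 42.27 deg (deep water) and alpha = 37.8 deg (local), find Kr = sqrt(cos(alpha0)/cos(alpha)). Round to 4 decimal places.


Kr = sqrt(cos(alpha0) / cos(alpha))
cos(42.27) = 0.739983
cos(37.8) = 0.790155
Kr = sqrt(0.739983 / 0.790155)
Kr = sqrt(0.936504)
Kr = 0.9677

0.9677


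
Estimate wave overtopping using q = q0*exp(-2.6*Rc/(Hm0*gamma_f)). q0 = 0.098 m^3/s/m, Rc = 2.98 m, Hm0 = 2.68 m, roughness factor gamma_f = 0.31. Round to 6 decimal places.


q = q0 * exp(-2.6 * Rc / (Hm0 * gamma_f))
Exponent = -2.6 * 2.98 / (2.68 * 0.31)
= -2.6 * 2.98 / 0.8308
= -9.325951
exp(-9.325951) = 0.000089
q = 0.098 * 0.000089
q = 0.000009 m^3/s/m

0.000009


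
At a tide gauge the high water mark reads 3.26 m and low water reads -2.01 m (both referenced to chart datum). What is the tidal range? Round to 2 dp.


Tidal range = High water - Low water
Tidal range = 3.26 - (-2.01)
Tidal range = 5.27 m

5.27


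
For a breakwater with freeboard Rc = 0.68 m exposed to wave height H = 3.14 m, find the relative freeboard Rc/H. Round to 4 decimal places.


Relative freeboard = Rc / H
= 0.68 / 3.14
= 0.2166

0.2166


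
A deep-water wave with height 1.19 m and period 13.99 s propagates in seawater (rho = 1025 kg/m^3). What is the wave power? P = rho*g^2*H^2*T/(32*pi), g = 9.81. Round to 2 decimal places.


P = rho * g^2 * H^2 * T / (32 * pi)
P = 1025 * 9.81^2 * 1.19^2 * 13.99 / (32 * pi)
P = 1025 * 96.2361 * 1.4161 * 13.99 / 100.53096
P = 19438.99 W/m

19438.99


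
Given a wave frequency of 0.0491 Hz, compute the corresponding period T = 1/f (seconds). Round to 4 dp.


T = 1 / f
T = 1 / 0.0491
T = 20.3666 s

20.3666


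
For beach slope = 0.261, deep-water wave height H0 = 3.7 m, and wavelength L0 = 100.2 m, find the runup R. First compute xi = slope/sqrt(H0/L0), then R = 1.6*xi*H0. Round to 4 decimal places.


xi = slope / sqrt(H0/L0)
H0/L0 = 3.7/100.2 = 0.036926
sqrt(0.036926) = 0.192162
xi = 0.261 / 0.192162 = 1.358231
R = 1.6 * xi * H0 = 1.6 * 1.358231 * 3.7
R = 8.0407 m

8.0407


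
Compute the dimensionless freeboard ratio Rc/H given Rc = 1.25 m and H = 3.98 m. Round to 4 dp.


Relative freeboard = Rc / H
= 1.25 / 3.98
= 0.3141

0.3141


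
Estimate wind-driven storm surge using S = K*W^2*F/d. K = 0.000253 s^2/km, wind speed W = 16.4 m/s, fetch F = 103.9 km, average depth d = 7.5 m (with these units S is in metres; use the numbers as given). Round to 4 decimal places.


S = K * W^2 * F / d
W^2 = 16.4^2 = 268.96
S = 0.000253 * 268.96 * 103.9 / 7.5
Numerator = 0.000253 * 268.96 * 103.9 = 7.070071
S = 7.070071 / 7.5 = 0.9427 m

0.9427


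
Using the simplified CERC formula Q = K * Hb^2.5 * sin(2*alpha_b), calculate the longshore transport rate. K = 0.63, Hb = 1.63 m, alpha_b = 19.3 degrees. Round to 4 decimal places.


Q = K * Hb^2.5 * sin(2 * alpha_b)
Hb^2.5 = 1.63^2.5 = 3.392103
sin(2 * 19.3) = sin(38.6) = 0.623880
Q = 0.63 * 3.392103 * 0.623880
Q = 1.3332 m^3/s

1.3332


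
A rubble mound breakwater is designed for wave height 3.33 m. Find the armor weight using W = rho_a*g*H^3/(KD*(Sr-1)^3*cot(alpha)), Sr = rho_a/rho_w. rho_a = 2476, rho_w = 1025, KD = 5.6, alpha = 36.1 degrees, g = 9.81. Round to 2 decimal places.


Sr = rho_a / rho_w = 2476 / 1025 = 2.415610
(Sr - 1) = 1.415610
(Sr - 1)^3 = 2.836813
cot(36.1) = 1 / tan(36.1) = 1 / 0.729213 = 1.371342
Numerator = 2476 * 9.81 * 3.33^3 = 896917.1913
Denominator = 5.6 * 2.836813 * 1.371342 = 21.785350
W = 896917.1913 / 21.785350
W = 41170.66 N

41170.66


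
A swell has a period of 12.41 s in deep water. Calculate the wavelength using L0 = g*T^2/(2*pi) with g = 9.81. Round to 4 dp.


L0 = g * T^2 / (2 * pi)
L0 = 9.81 * 12.41^2 / (2 * pi)
L0 = 9.81 * 154.0081 / 6.28319
L0 = 1510.8195 / 6.28319
L0 = 240.4544 m

240.4544


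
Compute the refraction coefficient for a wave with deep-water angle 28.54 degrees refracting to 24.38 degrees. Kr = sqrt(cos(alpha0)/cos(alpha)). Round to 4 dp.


Kr = sqrt(cos(alpha0) / cos(alpha))
cos(28.54) = 0.878484
cos(24.38) = 0.910828
Kr = sqrt(0.878484 / 0.910828)
Kr = sqrt(0.964489)
Kr = 0.9821

0.9821


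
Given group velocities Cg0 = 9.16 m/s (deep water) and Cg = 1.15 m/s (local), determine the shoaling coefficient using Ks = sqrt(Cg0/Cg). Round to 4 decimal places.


Ks = sqrt(Cg0 / Cg)
Ks = sqrt(9.16 / 1.15)
Ks = sqrt(7.9652)
Ks = 2.8223

2.8223


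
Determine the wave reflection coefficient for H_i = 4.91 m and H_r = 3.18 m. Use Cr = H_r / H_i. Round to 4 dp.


Cr = H_r / H_i
Cr = 3.18 / 4.91
Cr = 0.6477

0.6477


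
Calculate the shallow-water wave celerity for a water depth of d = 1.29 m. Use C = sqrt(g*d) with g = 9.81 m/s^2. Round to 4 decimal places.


Using the shallow-water approximation:
C = sqrt(g * d) = sqrt(9.81 * 1.29)
C = sqrt(12.6549)
C = 3.5574 m/s

3.5574


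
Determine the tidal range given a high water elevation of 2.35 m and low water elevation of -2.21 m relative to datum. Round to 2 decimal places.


Tidal range = High water - Low water
Tidal range = 2.35 - (-2.21)
Tidal range = 4.56 m

4.56


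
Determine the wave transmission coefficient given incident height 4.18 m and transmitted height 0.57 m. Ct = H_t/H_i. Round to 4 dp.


Ct = H_t / H_i
Ct = 0.57 / 4.18
Ct = 0.1364

0.1364


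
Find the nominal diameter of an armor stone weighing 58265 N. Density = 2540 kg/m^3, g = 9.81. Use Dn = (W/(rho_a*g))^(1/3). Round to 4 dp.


V = W / (rho_a * g)
V = 58265 / (2540 * 9.81)
V = 58265 / 24917.40
V = 2.338326 m^3
Dn = V^(1/3) = 2.338326^(1/3)
Dn = 1.3273 m

1.3273


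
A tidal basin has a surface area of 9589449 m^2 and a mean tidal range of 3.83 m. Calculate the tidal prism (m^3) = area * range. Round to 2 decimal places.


Tidal prism = Area * Tidal range
P = 9589449 * 3.83
P = 36727589.67 m^3

36727589.67


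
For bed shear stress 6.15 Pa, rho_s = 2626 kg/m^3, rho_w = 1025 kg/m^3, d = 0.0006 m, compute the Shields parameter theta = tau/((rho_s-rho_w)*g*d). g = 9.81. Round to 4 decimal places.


theta = tau / ((rho_s - rho_w) * g * d)
rho_s - rho_w = 2626 - 1025 = 1601
Denominator = 1601 * 9.81 * 0.0006 = 9.423486
theta = 6.15 / 9.423486
theta = 0.6526

0.6526


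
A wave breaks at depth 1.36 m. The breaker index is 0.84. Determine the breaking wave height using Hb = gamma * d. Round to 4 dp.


Hb = gamma * d
Hb = 0.84 * 1.36
Hb = 1.1424 m

1.1424


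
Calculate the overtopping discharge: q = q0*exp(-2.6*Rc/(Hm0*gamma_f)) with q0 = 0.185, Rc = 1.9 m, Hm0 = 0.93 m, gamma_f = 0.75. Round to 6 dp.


q = q0 * exp(-2.6 * Rc / (Hm0 * gamma_f))
Exponent = -2.6 * 1.9 / (0.93 * 0.75)
= -2.6 * 1.9 / 0.6975
= -7.082437
exp(-7.082437) = 0.000840
q = 0.185 * 0.000840
q = 0.000155 m^3/s/m

0.000155


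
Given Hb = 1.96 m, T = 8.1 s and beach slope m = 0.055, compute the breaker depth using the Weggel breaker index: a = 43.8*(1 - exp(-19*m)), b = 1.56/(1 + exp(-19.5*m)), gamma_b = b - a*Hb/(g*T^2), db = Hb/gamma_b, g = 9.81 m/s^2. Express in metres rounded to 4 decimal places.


a = 43.8 * (1 - exp(-19 * m))
exp(-19 * 0.055) = exp(-1.0450) = 0.351692
a = 43.8 * (1 - 0.351692) = 28.395898
b = 1.56 / (1 + exp(-19.5 * m))
exp(-19.5 * 0.055) = exp(-1.0725) = 0.342152
b = 1.56 / (1 + 0.342152) = 1.162312
Hb / (g * T^2) = 1.96 / (9.81 * 8.1^2) = 1.96 / 643.6341 = 0.00304521
gamma_b = b - a * Hb/(g*T^2) = 1.162312 - 28.395898 * 0.00304521 = 1.075841
db = Hb / gamma_b = 1.96 / 1.075841
db = 1.8218 m

1.8218


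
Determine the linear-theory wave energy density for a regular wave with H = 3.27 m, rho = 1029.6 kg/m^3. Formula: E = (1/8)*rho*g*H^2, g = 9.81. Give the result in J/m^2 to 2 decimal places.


E = (1/8) * rho * g * H^2
E = (1/8) * 1029.6 * 9.81 * 3.27^2
E = 0.125 * 1029.6 * 9.81 * 10.6929
E = 13500.29 J/m^2

13500.29


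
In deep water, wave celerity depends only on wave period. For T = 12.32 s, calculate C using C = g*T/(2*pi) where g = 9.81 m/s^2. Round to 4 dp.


We use the deep-water celerity formula:
C = g * T / (2 * pi)
C = 9.81 * 12.32 / (2 * 3.14159...)
C = 120.859200 / 6.283185
C = 19.2353 m/s

19.2353


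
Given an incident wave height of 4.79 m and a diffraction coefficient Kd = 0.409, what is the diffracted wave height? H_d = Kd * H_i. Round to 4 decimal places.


H_d = Kd * H_i
H_d = 0.409 * 4.79
H_d = 1.9591 m

1.9591


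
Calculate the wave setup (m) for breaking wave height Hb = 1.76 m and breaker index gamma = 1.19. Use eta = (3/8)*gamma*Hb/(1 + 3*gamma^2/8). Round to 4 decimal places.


eta = (3/8) * gamma * Hb / (1 + 3*gamma^2/8)
Numerator = (3/8) * 1.19 * 1.76 = 0.785400
Denominator = 1 + 3*1.19^2/8 = 1 + 0.531038 = 1.531038
eta = 0.785400 / 1.531038
eta = 0.5130 m

0.5130
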